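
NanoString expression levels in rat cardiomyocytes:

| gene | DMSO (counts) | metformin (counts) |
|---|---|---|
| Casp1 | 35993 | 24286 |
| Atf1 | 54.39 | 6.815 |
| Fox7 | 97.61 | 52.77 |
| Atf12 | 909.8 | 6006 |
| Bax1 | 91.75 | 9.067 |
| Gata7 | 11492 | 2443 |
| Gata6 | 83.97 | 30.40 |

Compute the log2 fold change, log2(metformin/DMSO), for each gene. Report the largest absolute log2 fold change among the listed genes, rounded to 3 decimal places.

log2(24286/35993) = -0.568  (Casp1)
log2(6.815/54.39) = -2.997  (Atf1)
log2(52.77/97.61) = -0.887  (Fox7)
log2(6006/909.8) = 2.723  (Atf12)
log2(9.067/91.75) = -3.339  (Bax1)
log2(2443/11492) = -2.234  (Gata7)
log2(30.40/83.97) = -1.466  (Gata6)
The largest magnitude belongs to Bax1.

3.339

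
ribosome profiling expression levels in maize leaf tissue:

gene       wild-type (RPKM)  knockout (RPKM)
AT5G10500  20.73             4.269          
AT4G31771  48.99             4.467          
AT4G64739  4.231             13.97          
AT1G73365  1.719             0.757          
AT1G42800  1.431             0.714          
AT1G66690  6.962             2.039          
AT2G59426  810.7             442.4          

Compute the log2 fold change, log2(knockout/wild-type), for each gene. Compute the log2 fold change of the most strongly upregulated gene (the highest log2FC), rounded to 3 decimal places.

1.723

log2(4.269/20.73) = -2.280  (AT5G10500)
log2(4.467/48.99) = -3.455  (AT4G31771)
log2(13.97/4.231) = 1.723  (AT4G64739)
log2(0.757/1.719) = -1.183  (AT1G73365)
log2(0.714/1.431) = -1.003  (AT1G42800)
log2(2.039/6.962) = -1.772  (AT1G66690)
log2(442.4/810.7) = -0.874  (AT2G59426)
AT4G64739 is most strongly upregulated.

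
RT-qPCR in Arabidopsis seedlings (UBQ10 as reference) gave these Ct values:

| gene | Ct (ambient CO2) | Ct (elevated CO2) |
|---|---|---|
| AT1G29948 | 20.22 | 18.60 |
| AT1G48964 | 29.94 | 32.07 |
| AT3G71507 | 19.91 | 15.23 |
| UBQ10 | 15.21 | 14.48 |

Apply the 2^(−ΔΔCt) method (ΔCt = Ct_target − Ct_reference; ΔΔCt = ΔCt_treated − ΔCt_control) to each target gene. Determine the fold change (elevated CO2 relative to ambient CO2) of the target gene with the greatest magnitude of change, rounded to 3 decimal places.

AT1G29948: ΔΔCt = (18.60−14.48) − (20.22−15.21) = 4.12 − 5.01 = -0.89; fold change = 2^0.89 = 1.853
AT1G48964: ΔΔCt = (32.07−14.48) − (29.94−15.21) = 17.59 − 14.73 = 2.86; fold change = 2^-2.86 = 0.138
AT3G71507: ΔΔCt = (15.23−14.48) − (19.91−15.21) = 0.75 − 4.70 = -3.95; fold change = 2^3.95 = 15.455
AT3G71507 has the largest |ΔΔCt| = 3.95.

15.455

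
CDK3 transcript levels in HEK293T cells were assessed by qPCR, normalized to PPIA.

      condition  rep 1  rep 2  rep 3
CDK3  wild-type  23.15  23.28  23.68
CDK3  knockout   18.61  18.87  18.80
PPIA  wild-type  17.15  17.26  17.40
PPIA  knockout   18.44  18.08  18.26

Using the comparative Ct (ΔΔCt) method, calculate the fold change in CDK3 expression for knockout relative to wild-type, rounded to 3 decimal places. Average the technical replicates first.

Mean Ct: CDK3 wild-type 23.370; CDK3 knockout 18.760; PPIA wild-type 17.270; PPIA knockout 18.260
ΔCt(wild-type) = 23.370 − 17.270 = 6.100
ΔCt(knockout) = 18.760 − 18.260 = 0.500
ΔΔCt = 0.500 − 6.100 = -5.600
Fold change = 2^(−(-5.600)) = 2^5.600 = 48.5029

48.503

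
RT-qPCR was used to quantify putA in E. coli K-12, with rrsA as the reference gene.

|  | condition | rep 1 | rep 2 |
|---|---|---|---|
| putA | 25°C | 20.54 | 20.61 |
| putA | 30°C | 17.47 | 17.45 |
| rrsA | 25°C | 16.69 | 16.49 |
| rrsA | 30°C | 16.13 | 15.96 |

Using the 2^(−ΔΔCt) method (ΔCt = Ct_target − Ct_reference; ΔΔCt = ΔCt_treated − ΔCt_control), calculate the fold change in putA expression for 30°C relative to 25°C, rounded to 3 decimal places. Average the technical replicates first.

Mean Ct: putA 25°C 20.575; putA 30°C 17.460; rrsA 25°C 16.590; rrsA 30°C 16.045
ΔCt(25°C) = 20.575 − 16.590 = 3.985
ΔCt(30°C) = 17.460 − 16.045 = 1.415
ΔΔCt = 1.415 − 3.985 = -2.570
Fold change = 2^(−(-2.570)) = 2^2.570 = 5.9381

5.938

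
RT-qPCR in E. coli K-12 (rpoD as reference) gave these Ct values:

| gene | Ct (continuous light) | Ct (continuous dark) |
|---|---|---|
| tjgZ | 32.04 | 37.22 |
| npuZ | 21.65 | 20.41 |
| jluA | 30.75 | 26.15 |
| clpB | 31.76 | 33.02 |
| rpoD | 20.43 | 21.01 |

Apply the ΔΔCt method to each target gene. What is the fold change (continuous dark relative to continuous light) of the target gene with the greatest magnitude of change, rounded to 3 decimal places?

36.252

tjgZ: ΔΔCt = (37.22−21.01) − (32.04−20.43) = 16.21 − 11.61 = 4.60; fold change = 2^-4.60 = 0.041
npuZ: ΔΔCt = (20.41−21.01) − (21.65−20.43) = -0.60 − 1.22 = -1.82; fold change = 2^1.82 = 3.531
jluA: ΔΔCt = (26.15−21.01) − (30.75−20.43) = 5.14 − 10.32 = -5.18; fold change = 2^5.18 = 36.252
clpB: ΔΔCt = (33.02−21.01) − (31.76−20.43) = 12.01 − 11.33 = 0.68; fold change = 2^-0.68 = 0.624
jluA has the largest |ΔΔCt| = 5.18.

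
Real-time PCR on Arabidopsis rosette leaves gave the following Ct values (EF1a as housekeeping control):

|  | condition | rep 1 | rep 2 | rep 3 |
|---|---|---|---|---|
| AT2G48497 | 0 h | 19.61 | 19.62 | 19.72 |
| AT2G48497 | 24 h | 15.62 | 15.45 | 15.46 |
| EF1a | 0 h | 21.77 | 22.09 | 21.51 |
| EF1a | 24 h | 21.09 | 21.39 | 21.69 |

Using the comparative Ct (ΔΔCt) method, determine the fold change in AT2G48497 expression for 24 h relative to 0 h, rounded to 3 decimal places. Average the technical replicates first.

Mean Ct: AT2G48497 0 h 19.650; AT2G48497 24 h 15.510; EF1a 0 h 21.790; EF1a 24 h 21.390
ΔCt(0 h) = 19.650 − 21.790 = -2.140
ΔCt(24 h) = 15.510 − 21.390 = -5.880
ΔΔCt = -5.880 − (-2.140) = -3.740
Fold change = 2^(−(-3.740)) = 2^3.740 = 13.3614

13.361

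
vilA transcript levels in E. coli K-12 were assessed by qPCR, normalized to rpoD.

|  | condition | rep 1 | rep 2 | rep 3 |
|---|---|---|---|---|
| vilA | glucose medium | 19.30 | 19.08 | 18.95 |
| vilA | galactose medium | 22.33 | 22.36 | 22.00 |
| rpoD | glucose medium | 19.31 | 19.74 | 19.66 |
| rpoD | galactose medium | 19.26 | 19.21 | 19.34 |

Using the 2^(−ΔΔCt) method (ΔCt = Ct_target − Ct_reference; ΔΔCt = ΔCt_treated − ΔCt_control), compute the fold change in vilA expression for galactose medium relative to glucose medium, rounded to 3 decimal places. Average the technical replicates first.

0.093

Mean Ct: vilA glucose medium 19.110; vilA galactose medium 22.230; rpoD glucose medium 19.570; rpoD galactose medium 19.270
ΔCt(glucose medium) = 19.110 − 19.570 = -0.460
ΔCt(galactose medium) = 22.230 − 19.270 = 2.960
ΔΔCt = 2.960 − (-0.460) = 3.420
Fold change = 2^(−3.420) = 0.0934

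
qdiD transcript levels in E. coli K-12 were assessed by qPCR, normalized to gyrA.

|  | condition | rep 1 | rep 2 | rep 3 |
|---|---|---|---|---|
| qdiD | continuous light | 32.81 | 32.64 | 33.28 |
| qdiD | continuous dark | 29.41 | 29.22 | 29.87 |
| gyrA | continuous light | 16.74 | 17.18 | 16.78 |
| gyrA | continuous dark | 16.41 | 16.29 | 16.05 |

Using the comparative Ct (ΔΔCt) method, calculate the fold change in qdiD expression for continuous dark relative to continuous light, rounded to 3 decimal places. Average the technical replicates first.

Mean Ct: qdiD continuous light 32.910; qdiD continuous dark 29.500; gyrA continuous light 16.900; gyrA continuous dark 16.250
ΔCt(continuous light) = 32.910 − 16.900 = 16.010
ΔCt(continuous dark) = 29.500 − 16.250 = 13.250
ΔΔCt = 13.250 − 16.010 = -2.760
Fold change = 2^(−(-2.760)) = 2^2.760 = 6.7740

6.774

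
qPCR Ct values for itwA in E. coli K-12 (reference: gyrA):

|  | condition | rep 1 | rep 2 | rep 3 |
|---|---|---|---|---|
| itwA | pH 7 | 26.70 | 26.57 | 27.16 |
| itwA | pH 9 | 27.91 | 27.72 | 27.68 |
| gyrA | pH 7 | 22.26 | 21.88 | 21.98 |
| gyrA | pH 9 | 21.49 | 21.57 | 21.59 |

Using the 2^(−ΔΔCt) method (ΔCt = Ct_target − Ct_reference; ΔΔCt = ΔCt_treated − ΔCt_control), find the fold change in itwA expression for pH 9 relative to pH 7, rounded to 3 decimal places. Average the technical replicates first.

Mean Ct: itwA pH 7 26.810; itwA pH 9 27.770; gyrA pH 7 22.040; gyrA pH 9 21.550
ΔCt(pH 7) = 26.810 − 22.040 = 4.770
ΔCt(pH 9) = 27.770 − 21.550 = 6.220
ΔΔCt = 6.220 − 4.770 = 1.450
Fold change = 2^(−1.450) = 0.3660

0.366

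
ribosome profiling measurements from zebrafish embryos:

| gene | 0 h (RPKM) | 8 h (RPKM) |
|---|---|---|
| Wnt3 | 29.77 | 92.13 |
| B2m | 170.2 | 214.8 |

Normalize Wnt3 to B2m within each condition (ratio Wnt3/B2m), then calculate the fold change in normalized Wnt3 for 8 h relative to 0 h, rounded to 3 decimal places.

Wnt3/B2m (0 h) = 29.77 / 170.2 = 0.17491
Wnt3/B2m (8 h) = 92.13 / 214.8 = 0.42891
Fold change = 0.42891 / 0.17491 = 2.4522

2.452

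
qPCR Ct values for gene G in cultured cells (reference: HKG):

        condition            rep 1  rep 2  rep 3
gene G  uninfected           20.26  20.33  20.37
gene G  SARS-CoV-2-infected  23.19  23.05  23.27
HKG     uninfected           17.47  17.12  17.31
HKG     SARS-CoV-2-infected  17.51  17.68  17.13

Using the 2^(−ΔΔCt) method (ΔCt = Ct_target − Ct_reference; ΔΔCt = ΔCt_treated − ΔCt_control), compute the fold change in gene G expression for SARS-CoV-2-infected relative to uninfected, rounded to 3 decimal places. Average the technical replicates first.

0.153

Mean Ct: gene G uninfected 20.320; gene G SARS-CoV-2-infected 23.170; HKG uninfected 17.300; HKG SARS-CoV-2-infected 17.440
ΔCt(uninfected) = 20.320 − 17.300 = 3.020
ΔCt(SARS-CoV-2-infected) = 23.170 − 17.440 = 5.730
ΔΔCt = 5.730 − 3.020 = 2.710
Fold change = 2^(−2.710) = 0.1528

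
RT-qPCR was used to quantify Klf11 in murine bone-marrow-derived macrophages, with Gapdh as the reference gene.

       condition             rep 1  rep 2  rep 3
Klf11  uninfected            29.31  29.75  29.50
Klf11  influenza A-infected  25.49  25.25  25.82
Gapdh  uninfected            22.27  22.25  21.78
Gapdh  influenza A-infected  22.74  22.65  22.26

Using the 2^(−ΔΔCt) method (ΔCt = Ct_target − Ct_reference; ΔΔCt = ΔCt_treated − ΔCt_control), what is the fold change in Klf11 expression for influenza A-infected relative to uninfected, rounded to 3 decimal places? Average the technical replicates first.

21.857

Mean Ct: Klf11 uninfected 29.520; Klf11 influenza A-infected 25.520; Gapdh uninfected 22.100; Gapdh influenza A-infected 22.550
ΔCt(uninfected) = 29.520 − 22.100 = 7.420
ΔCt(influenza A-infected) = 25.520 − 22.550 = 2.970
ΔΔCt = 2.970 − 7.420 = -4.450
Fold change = 2^(−(-4.450)) = 2^4.450 = 21.8566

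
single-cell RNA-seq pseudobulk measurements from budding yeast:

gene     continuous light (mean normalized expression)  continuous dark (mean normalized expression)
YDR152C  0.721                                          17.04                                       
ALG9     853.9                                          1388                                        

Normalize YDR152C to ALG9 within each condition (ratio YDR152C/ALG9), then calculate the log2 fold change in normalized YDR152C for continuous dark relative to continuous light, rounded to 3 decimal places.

3.862

YDR152C/ALG9 (continuous light) = 0.721 / 853.9 = 0.00084436
YDR152C/ALG9 (continuous dark) = 17.04 / 1388 = 0.012277
Fold change = 0.012277 / 0.00084436 = 14.5396
log2(14.5396) = 3.8619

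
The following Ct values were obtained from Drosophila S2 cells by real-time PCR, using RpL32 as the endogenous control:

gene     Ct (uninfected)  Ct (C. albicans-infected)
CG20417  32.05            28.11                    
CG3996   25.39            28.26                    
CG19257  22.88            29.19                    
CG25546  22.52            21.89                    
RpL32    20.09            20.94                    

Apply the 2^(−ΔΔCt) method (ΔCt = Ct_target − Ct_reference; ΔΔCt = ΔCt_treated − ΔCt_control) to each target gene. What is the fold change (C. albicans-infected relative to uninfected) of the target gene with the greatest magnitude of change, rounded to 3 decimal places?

CG20417: ΔΔCt = (28.11−20.94) − (32.05−20.09) = 7.17 − 11.96 = -4.79; fold change = 2^4.79 = 27.665
CG3996: ΔΔCt = (28.26−20.94) − (25.39−20.09) = 7.32 − 5.30 = 2.02; fold change = 2^-2.02 = 0.247
CG19257: ΔΔCt = (29.19−20.94) − (22.88−20.09) = 8.25 − 2.79 = 5.46; fold change = 2^-5.46 = 0.023
CG25546: ΔΔCt = (21.89−20.94) − (22.52−20.09) = 0.95 − 2.43 = -1.48; fold change = 2^1.48 = 2.789
CG19257 has the largest |ΔΔCt| = 5.46.

0.023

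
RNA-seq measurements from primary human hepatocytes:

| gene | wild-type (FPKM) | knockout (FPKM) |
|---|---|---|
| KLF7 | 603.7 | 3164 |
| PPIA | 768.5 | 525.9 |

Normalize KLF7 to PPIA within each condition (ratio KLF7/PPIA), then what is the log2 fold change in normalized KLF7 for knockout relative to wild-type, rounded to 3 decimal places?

2.937

KLF7/PPIA (wild-type) = 603.7 / 768.5 = 0.78556
KLF7/PPIA (knockout) = 3164 / 525.9 = 6.0164
Fold change = 6.0164 / 0.78556 = 7.6587
log2(7.6587) = 2.9371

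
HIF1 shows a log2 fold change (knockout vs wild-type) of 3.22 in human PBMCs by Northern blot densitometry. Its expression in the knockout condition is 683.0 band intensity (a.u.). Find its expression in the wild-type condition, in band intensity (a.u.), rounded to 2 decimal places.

Fold change = 2^(3.22) = 9.3179
wild-type expression = 683.0 / 9.3179 = 73.30

73.30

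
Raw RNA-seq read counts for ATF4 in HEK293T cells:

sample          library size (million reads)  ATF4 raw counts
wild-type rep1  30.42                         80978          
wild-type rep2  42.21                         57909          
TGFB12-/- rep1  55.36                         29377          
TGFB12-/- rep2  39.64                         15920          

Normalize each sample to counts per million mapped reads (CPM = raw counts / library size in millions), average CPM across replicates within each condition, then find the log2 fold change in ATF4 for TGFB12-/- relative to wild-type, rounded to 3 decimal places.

-2.113

CPM(wild-type rep1) = 80978 / 30.42 = 2661.9987
CPM(wild-type rep2) = 57909 / 42.21 = 1371.9261
CPM(TGFB12-/- rep1) = 29377 / 55.36 = 530.6539
CPM(TGFB12-/- rep2) = 15920 / 39.64 = 401.6145
mean CPM(wild-type) = 2016.9624; mean CPM(TGFB12-/-) = 466.1342
Fold change = 466.1342 / 2016.9624 = 0.23111
log2(0.23111) = -2.1134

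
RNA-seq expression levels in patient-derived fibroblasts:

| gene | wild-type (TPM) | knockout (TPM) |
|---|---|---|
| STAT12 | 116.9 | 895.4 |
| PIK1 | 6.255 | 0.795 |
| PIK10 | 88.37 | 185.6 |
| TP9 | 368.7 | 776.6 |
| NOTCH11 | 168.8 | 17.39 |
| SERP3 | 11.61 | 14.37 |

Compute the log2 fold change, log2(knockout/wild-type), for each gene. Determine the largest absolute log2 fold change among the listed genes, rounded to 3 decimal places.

3.279

log2(895.4/116.9) = 2.937  (STAT12)
log2(0.795/6.255) = -2.976  (PIK1)
log2(185.6/88.37) = 1.071  (PIK10)
log2(776.6/368.7) = 1.075  (TP9)
log2(17.39/168.8) = -3.279  (NOTCH11)
log2(14.37/11.61) = 0.308  (SERP3)
The largest magnitude belongs to NOTCH11.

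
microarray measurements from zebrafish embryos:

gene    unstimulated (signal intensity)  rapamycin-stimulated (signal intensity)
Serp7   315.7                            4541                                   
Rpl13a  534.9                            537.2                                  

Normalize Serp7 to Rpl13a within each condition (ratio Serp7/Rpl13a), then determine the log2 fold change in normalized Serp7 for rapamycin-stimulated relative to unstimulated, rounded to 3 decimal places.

3.840

Serp7/Rpl13a (unstimulated) = 315.7 / 534.9 = 0.5902
Serp7/Rpl13a (rapamycin-stimulated) = 4541 / 537.2 = 8.4531
Fold change = 8.4531 / 0.5902 = 14.3223
log2(14.3223) = 3.8402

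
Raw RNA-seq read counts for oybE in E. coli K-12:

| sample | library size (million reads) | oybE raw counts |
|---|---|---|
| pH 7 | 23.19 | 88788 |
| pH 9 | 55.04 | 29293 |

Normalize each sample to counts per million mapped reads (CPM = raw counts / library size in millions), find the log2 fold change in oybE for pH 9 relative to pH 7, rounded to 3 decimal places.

-2.847

CPM(pH 7) = 88788 / 23.19 = 3828.7193
CPM(pH 9) = 29293 / 55.04 = 532.2129
Fold change = 532.2129 / 3828.7193 = 0.13901
log2(0.13901) = -2.8468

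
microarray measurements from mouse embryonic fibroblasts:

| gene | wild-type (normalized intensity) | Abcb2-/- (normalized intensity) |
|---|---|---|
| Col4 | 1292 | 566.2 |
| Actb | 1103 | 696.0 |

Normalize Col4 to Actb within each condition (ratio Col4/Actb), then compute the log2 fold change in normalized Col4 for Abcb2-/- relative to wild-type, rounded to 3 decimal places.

Col4/Actb (wild-type) = 1292 / 1103 = 1.1714
Col4/Actb (Abcb2-/-) = 566.2 / 696.0 = 0.81351
Fold change = 0.81351 / 1.1714 = 0.6945
log2(0.6945) = -0.5259

-0.526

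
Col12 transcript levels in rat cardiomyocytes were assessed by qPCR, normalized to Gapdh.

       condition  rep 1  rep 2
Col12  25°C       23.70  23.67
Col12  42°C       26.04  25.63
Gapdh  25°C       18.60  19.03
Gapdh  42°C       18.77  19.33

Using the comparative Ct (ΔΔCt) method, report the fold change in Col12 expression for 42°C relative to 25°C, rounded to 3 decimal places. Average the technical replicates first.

0.265

Mean Ct: Col12 25°C 23.685; Col12 42°C 25.835; Gapdh 25°C 18.815; Gapdh 42°C 19.050
ΔCt(25°C) = 23.685 − 18.815 = 4.870
ΔCt(42°C) = 25.835 − 19.050 = 6.785
ΔΔCt = 6.785 − 4.870 = 1.915
Fold change = 2^(−1.915) = 0.2652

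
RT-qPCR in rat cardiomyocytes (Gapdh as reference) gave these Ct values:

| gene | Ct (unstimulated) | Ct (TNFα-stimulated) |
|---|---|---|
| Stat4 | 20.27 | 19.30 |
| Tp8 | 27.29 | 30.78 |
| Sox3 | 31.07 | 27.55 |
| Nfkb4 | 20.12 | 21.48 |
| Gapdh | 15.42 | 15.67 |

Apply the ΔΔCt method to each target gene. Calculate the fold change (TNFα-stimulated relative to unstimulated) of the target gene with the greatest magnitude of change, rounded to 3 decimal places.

13.642

Stat4: ΔΔCt = (19.30−15.67) − (20.27−15.42) = 3.63 − 4.85 = -1.22; fold change = 2^1.22 = 2.329
Tp8: ΔΔCt = (30.78−15.67) − (27.29−15.42) = 15.11 − 11.87 = 3.24; fold change = 2^-3.24 = 0.106
Sox3: ΔΔCt = (27.55−15.67) − (31.07−15.42) = 11.88 − 15.65 = -3.77; fold change = 2^3.77 = 13.642
Nfkb4: ΔΔCt = (21.48−15.67) − (20.12−15.42) = 5.81 − 4.70 = 1.11; fold change = 2^-1.11 = 0.463
Sox3 has the largest |ΔΔCt| = 3.77.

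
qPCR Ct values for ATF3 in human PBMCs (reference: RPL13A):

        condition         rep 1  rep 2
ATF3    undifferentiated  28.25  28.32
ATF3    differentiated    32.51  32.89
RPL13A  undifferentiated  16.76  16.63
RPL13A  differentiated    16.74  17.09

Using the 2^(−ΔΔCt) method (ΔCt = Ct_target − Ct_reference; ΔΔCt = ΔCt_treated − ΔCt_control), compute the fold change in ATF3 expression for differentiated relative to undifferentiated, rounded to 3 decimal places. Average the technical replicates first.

Mean Ct: ATF3 undifferentiated 28.285; ATF3 differentiated 32.700; RPL13A undifferentiated 16.695; RPL13A differentiated 16.915
ΔCt(undifferentiated) = 28.285 − 16.695 = 11.590
ΔCt(differentiated) = 32.700 − 16.915 = 15.785
ΔΔCt = 15.785 − 11.590 = 4.195
Fold change = 2^(−4.195) = 0.0546

0.055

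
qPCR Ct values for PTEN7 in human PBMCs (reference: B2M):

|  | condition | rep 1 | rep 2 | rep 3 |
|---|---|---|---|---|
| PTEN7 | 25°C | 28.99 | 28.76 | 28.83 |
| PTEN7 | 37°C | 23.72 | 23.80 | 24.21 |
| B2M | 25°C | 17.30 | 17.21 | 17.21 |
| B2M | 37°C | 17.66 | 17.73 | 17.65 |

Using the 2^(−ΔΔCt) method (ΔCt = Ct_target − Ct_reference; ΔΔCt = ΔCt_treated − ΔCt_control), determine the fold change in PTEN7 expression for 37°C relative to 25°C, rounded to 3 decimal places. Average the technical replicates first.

41.933

Mean Ct: PTEN7 25°C 28.860; PTEN7 37°C 23.910; B2M 25°C 17.240; B2M 37°C 17.680
ΔCt(25°C) = 28.860 − 17.240 = 11.620
ΔCt(37°C) = 23.910 − 17.680 = 6.230
ΔΔCt = 6.230 − 11.620 = -5.390
Fold change = 2^(−(-5.390)) = 2^5.390 = 41.9326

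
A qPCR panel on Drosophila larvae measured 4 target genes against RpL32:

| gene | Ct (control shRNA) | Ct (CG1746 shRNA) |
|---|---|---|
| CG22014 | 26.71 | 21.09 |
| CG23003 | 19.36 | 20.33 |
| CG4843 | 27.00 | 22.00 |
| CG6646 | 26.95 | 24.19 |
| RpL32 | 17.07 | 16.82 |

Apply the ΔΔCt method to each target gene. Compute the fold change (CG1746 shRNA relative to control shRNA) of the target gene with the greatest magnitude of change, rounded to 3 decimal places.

CG22014: ΔΔCt = (21.09−16.82) − (26.71−17.07) = 4.27 − 9.64 = -5.37; fold change = 2^5.37 = 41.355
CG23003: ΔΔCt = (20.33−16.82) − (19.36−17.07) = 3.51 − 2.29 = 1.22; fold change = 2^-1.22 = 0.429
CG4843: ΔΔCt = (22.00−16.82) − (27.00−17.07) = 5.18 − 9.93 = -4.75; fold change = 2^4.75 = 26.909
CG6646: ΔΔCt = (24.19−16.82) − (26.95−17.07) = 7.37 − 9.88 = -2.51; fold change = 2^2.51 = 5.696
CG22014 has the largest |ΔΔCt| = 5.37.

41.355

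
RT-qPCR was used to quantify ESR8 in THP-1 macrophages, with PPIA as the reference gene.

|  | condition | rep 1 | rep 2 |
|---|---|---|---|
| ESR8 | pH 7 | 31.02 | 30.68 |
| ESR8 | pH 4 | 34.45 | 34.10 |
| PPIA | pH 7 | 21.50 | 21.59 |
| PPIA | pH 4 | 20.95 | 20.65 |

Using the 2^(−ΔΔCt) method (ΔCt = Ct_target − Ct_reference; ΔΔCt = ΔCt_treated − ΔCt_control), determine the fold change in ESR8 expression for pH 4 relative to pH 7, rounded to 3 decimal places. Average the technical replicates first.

0.056

Mean Ct: ESR8 pH 7 30.850; ESR8 pH 4 34.275; PPIA pH 7 21.545; PPIA pH 4 20.800
ΔCt(pH 7) = 30.850 − 21.545 = 9.305
ΔCt(pH 4) = 34.275 − 20.800 = 13.475
ΔΔCt = 13.475 − 9.305 = 4.170
Fold change = 2^(−4.170) = 0.0556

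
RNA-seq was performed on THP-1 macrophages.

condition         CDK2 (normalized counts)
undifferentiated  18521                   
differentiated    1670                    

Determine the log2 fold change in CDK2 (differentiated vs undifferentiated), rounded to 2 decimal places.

-3.47

Fold change = 1670 / 18521 = 0.0902
log2(0.0902) = -3.471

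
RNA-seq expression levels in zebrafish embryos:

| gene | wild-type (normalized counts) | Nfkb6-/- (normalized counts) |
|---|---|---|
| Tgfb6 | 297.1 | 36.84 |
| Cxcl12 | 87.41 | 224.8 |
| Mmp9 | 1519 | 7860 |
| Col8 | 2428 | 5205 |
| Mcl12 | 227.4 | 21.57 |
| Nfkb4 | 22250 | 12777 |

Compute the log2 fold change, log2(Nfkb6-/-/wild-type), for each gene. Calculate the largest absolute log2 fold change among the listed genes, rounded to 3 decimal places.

3.398

log2(36.84/297.1) = -3.012  (Tgfb6)
log2(224.8/87.41) = 1.363  (Cxcl12)
log2(7860/1519) = 2.371  (Mmp9)
log2(5205/2428) = 1.100  (Col8)
log2(21.57/227.4) = -3.398  (Mcl12)
log2(12777/22250) = -0.800  (Nfkb4)
The largest magnitude belongs to Mcl12.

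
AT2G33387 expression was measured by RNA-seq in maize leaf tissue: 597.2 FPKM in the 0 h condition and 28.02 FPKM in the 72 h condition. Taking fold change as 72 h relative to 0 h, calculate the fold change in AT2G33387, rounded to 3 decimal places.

Fold change = 28.02 / 597.2 = 0.0469
AT2G33387 is downregulated.

0.047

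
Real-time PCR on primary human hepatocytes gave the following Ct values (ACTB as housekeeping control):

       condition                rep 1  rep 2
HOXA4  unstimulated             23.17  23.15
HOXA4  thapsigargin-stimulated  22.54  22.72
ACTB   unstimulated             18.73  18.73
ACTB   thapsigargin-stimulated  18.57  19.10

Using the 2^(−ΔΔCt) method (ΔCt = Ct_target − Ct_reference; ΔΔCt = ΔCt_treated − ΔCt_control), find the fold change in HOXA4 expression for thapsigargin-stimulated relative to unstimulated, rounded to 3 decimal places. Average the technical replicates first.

1.553

Mean Ct: HOXA4 unstimulated 23.160; HOXA4 thapsigargin-stimulated 22.630; ACTB unstimulated 18.730; ACTB thapsigargin-stimulated 18.835
ΔCt(unstimulated) = 23.160 − 18.730 = 4.430
ΔCt(thapsigargin-stimulated) = 22.630 − 18.835 = 3.795
ΔΔCt = 3.795 − 4.430 = -0.635
Fold change = 2^(−(-0.635)) = 2^0.635 = 1.5529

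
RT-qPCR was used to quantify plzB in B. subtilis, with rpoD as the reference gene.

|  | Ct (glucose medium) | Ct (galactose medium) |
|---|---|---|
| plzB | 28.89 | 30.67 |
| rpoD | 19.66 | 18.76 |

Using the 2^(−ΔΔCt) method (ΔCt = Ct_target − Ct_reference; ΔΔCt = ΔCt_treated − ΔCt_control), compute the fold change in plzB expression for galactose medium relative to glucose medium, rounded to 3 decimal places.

0.156

ΔCt(glucose medium) = 28.890 − 19.660 = 9.230
ΔCt(galactose medium) = 30.670 − 18.760 = 11.910
ΔΔCt = 11.910 − 9.230 = 2.680
Fold change = 2^(−2.680) = 0.1560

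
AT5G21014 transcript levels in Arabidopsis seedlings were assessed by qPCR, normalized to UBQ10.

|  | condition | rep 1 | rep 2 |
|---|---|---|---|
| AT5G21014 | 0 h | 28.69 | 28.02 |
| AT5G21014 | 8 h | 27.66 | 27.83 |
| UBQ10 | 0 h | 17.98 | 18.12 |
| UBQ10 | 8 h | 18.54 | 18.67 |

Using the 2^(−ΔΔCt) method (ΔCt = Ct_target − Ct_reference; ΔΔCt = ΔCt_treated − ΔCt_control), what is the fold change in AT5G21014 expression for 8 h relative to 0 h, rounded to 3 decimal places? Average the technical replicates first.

2.242

Mean Ct: AT5G21014 0 h 28.355; AT5G21014 8 h 27.745; UBQ10 0 h 18.050; UBQ10 8 h 18.605
ΔCt(0 h) = 28.355 − 18.050 = 10.305
ΔCt(8 h) = 27.745 − 18.605 = 9.140
ΔΔCt = 9.140 − 10.305 = -1.165
Fold change = 2^(−(-1.165)) = 2^1.165 = 2.2423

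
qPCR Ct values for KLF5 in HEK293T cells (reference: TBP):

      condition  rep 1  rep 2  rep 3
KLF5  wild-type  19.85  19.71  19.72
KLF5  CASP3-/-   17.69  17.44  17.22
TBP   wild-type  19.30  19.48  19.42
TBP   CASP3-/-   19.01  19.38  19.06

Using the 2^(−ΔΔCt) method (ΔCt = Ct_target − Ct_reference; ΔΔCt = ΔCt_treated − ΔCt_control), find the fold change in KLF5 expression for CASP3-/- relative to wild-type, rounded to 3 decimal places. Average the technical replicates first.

Mean Ct: KLF5 wild-type 19.760; KLF5 CASP3-/- 17.450; TBP wild-type 19.400; TBP CASP3-/- 19.150
ΔCt(wild-type) = 19.760 − 19.400 = 0.360
ΔCt(CASP3-/-) = 17.450 − 19.150 = -1.700
ΔΔCt = -1.700 − 0.360 = -2.060
Fold change = 2^(−(-2.060)) = 2^2.060 = 4.1699

4.170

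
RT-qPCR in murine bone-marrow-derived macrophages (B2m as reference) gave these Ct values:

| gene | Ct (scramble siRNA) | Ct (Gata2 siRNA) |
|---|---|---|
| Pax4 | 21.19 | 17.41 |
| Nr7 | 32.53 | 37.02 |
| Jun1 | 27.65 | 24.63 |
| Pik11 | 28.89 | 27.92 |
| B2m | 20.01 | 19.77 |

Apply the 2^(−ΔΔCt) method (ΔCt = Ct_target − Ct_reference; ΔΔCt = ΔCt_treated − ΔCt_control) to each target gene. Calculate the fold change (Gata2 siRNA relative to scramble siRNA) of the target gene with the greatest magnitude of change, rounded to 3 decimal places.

0.038

Pax4: ΔΔCt = (17.41−19.77) − (21.19−20.01) = -2.36 − 1.18 = -3.54; fold change = 2^3.54 = 11.632
Nr7: ΔΔCt = (37.02−19.77) − (32.53−20.01) = 17.25 − 12.52 = 4.73; fold change = 2^-4.73 = 0.038
Jun1: ΔΔCt = (24.63−19.77) − (27.65−20.01) = 4.86 − 7.64 = -2.78; fold change = 2^2.78 = 6.869
Pik11: ΔΔCt = (27.92−19.77) − (28.89−20.01) = 8.15 − 8.88 = -0.73; fold change = 2^0.73 = 1.659
Nr7 has the largest |ΔΔCt| = 4.73.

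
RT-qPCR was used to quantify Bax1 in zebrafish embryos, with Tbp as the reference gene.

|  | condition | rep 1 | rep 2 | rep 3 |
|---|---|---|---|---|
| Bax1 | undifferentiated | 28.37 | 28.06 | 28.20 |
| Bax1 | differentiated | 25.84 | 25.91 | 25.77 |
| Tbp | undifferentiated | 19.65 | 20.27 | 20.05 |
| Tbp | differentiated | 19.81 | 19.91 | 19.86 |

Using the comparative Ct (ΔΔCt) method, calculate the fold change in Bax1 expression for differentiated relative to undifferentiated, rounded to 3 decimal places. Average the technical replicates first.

Mean Ct: Bax1 undifferentiated 28.210; Bax1 differentiated 25.840; Tbp undifferentiated 19.990; Tbp differentiated 19.860
ΔCt(undifferentiated) = 28.210 − 19.990 = 8.220
ΔCt(differentiated) = 25.840 − 19.860 = 5.980
ΔΔCt = 5.980 − 8.220 = -2.240
Fold change = 2^(−(-2.240)) = 2^2.240 = 4.7240

4.724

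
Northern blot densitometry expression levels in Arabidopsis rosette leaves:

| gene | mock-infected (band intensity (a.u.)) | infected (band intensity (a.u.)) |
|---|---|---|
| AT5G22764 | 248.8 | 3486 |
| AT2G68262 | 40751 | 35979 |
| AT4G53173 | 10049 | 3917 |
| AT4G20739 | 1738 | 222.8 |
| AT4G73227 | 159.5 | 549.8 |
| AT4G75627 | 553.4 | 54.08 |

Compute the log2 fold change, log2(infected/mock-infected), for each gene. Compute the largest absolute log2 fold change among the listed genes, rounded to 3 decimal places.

log2(3486/248.8) = 3.809  (AT5G22764)
log2(35979/40751) = -0.180  (AT2G68262)
log2(3917/10049) = -1.359  (AT4G53173)
log2(222.8/1738) = -2.964  (AT4G20739)
log2(549.8/159.5) = 1.785  (AT4G73227)
log2(54.08/553.4) = -3.355  (AT4G75627)
The largest magnitude belongs to AT5G22764.

3.809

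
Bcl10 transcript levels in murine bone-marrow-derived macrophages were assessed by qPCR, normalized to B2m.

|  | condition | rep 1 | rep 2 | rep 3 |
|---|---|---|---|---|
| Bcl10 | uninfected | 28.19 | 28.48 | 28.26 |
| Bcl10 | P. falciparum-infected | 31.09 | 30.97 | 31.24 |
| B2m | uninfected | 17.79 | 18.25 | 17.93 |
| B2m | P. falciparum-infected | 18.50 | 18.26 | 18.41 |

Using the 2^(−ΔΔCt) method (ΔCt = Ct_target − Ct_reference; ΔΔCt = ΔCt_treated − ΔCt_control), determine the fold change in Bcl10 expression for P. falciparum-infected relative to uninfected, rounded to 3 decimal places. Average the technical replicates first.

Mean Ct: Bcl10 uninfected 28.310; Bcl10 P. falciparum-infected 31.100; B2m uninfected 17.990; B2m P. falciparum-infected 18.390
ΔCt(uninfected) = 28.310 − 17.990 = 10.320
ΔCt(P. falciparum-infected) = 31.100 − 18.390 = 12.710
ΔΔCt = 12.710 − 10.320 = 2.390
Fold change = 2^(−2.390) = 0.1908

0.191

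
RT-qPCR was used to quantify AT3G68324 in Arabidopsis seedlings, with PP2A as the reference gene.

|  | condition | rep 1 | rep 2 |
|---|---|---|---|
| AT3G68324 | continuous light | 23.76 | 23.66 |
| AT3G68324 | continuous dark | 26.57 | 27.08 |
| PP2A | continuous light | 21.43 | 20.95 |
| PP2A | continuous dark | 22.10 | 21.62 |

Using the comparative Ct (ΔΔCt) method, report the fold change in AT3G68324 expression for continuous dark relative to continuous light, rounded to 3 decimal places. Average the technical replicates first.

0.184

Mean Ct: AT3G68324 continuous light 23.710; AT3G68324 continuous dark 26.825; PP2A continuous light 21.190; PP2A continuous dark 21.860
ΔCt(continuous light) = 23.710 − 21.190 = 2.520
ΔCt(continuous dark) = 26.825 − 21.860 = 4.965
ΔΔCt = 4.965 − 2.520 = 2.445
Fold change = 2^(−2.445) = 0.1836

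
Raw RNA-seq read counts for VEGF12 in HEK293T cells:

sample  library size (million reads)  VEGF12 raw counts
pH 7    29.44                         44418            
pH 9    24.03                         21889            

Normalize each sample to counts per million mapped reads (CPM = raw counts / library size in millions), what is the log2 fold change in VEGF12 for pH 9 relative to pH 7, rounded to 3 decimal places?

-0.728

CPM(pH 7) = 44418 / 29.44 = 1508.7636
CPM(pH 9) = 21889 / 24.03 = 910.9030
Fold change = 910.9030 / 1508.7636 = 0.60374
log2(0.60374) = -0.7280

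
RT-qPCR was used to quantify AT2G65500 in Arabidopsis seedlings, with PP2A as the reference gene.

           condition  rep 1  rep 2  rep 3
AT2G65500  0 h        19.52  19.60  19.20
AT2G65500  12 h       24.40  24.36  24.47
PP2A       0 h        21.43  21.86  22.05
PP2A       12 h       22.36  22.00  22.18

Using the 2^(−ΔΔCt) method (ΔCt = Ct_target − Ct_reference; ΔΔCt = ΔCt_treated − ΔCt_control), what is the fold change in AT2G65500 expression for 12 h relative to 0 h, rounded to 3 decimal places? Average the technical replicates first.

Mean Ct: AT2G65500 0 h 19.440; AT2G65500 12 h 24.410; PP2A 0 h 21.780; PP2A 12 h 22.180
ΔCt(0 h) = 19.440 − 21.780 = -2.340
ΔCt(12 h) = 24.410 − 22.180 = 2.230
ΔΔCt = 2.230 − (-2.340) = 4.570
Fold change = 2^(−4.570) = 0.0421

0.042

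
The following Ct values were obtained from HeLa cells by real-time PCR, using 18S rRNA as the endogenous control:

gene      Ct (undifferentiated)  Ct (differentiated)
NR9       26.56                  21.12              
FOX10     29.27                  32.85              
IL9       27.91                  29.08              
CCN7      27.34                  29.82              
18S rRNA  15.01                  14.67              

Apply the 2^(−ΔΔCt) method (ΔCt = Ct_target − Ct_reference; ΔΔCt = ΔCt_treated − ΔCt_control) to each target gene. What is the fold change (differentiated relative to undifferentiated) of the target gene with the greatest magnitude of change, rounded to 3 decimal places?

34.297

NR9: ΔΔCt = (21.12−14.67) − (26.56−15.01) = 6.45 − 11.55 = -5.10; fold change = 2^5.10 = 34.297
FOX10: ΔΔCt = (32.85−14.67) − (29.27−15.01) = 18.18 − 14.26 = 3.92; fold change = 2^-3.92 = 0.066
IL9: ΔΔCt = (29.08−14.67) − (27.91−15.01) = 14.41 − 12.90 = 1.51; fold change = 2^-1.51 = 0.351
CCN7: ΔΔCt = (29.82−14.67) − (27.34−15.01) = 15.15 − 12.33 = 2.82; fold change = 2^-2.82 = 0.142
NR9 has the largest |ΔΔCt| = 5.10.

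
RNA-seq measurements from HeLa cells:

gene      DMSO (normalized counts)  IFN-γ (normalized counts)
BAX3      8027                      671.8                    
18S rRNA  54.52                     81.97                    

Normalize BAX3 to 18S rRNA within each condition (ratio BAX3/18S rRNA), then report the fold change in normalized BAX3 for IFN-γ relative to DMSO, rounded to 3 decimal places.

0.056

BAX3/18S rRNA (DMSO) = 8027 / 54.52 = 147.23
BAX3/18S rRNA (IFN-γ) = 671.8 / 81.97 = 8.1957
Fold change = 8.1957 / 147.23 = 0.0557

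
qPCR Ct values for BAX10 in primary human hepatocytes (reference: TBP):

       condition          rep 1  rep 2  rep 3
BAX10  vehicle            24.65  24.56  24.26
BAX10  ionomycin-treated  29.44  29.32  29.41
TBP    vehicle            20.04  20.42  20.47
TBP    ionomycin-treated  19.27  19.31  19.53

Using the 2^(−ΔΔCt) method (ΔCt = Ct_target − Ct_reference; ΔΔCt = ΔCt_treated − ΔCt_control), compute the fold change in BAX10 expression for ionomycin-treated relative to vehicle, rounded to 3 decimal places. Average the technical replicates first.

Mean Ct: BAX10 vehicle 24.490; BAX10 ionomycin-treated 29.390; TBP vehicle 20.310; TBP ionomycin-treated 19.370
ΔCt(vehicle) = 24.490 − 20.310 = 4.180
ΔCt(ionomycin-treated) = 29.390 − 19.370 = 10.020
ΔΔCt = 10.020 − 4.180 = 5.840
Fold change = 2^(−5.840) = 0.0175

0.017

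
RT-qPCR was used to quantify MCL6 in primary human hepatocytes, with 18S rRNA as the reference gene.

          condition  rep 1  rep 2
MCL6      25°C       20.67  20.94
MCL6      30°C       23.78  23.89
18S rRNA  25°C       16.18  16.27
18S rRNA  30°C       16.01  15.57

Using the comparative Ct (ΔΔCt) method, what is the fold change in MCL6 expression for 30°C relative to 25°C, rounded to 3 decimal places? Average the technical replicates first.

0.091

Mean Ct: MCL6 25°C 20.805; MCL6 30°C 23.835; 18S rRNA 25°C 16.225; 18S rRNA 30°C 15.790
ΔCt(25°C) = 20.805 − 16.225 = 4.580
ΔCt(30°C) = 23.835 − 15.790 = 8.045
ΔΔCt = 8.045 − 4.580 = 3.465
Fold change = 2^(−3.465) = 0.0906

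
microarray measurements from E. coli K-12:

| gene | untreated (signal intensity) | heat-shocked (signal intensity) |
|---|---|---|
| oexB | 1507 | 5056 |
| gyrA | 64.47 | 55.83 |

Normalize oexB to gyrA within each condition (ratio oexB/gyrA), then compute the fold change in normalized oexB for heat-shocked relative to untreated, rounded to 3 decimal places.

3.874

oexB/gyrA (untreated) = 1507 / 64.47 = 23.375
oexB/gyrA (heat-shocked) = 5056 / 55.83 = 90.561
Fold change = 90.561 / 23.375 = 3.8742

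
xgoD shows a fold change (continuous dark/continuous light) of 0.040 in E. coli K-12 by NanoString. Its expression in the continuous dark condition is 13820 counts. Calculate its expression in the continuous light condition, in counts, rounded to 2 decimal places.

345500.00

continuous light expression = 13820 / 0.040 = 345500.00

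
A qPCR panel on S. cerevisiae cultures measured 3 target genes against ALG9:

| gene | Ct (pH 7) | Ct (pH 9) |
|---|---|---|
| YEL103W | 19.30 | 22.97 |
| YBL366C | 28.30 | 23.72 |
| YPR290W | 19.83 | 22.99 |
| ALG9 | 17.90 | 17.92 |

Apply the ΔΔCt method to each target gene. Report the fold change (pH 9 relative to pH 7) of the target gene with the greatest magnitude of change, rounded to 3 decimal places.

YEL103W: ΔΔCt = (22.97−17.92) − (19.30−17.90) = 5.05 − 1.40 = 3.65; fold change = 2^-3.65 = 0.080
YBL366C: ΔΔCt = (23.72−17.92) − (28.30−17.90) = 5.80 − 10.40 = -4.60; fold change = 2^4.60 = 24.251
YPR290W: ΔΔCt = (22.99−17.92) − (19.83−17.90) = 5.07 − 1.93 = 3.14; fold change = 2^-3.14 = 0.113
YBL366C has the largest |ΔΔCt| = 4.60.

24.251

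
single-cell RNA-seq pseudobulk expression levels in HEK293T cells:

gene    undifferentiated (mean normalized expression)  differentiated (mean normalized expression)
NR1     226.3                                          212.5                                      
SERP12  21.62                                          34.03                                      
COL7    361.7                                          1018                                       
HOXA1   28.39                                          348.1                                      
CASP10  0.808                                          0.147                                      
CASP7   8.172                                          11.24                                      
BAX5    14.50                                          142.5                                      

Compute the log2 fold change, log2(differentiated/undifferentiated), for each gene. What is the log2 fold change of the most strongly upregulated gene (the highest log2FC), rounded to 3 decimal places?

log2(212.5/226.3) = -0.091  (NR1)
log2(34.03/21.62) = 0.654  (SERP12)
log2(1018/361.7) = 1.493  (COL7)
log2(348.1/28.39) = 3.616  (HOXA1)
log2(0.147/0.808) = -2.459  (CASP10)
log2(11.24/8.172) = 0.460  (CASP7)
log2(142.5/14.50) = 3.297  (BAX5)
HOXA1 is most strongly upregulated.

3.616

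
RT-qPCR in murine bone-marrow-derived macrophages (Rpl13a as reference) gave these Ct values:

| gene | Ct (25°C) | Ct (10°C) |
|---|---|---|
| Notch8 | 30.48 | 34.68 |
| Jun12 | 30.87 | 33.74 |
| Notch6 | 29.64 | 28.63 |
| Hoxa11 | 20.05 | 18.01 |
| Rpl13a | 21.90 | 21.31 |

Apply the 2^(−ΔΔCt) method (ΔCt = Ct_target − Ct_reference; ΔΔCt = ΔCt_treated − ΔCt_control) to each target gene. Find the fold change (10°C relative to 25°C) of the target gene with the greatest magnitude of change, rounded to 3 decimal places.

Notch8: ΔΔCt = (34.68−21.31) − (30.48−21.90) = 13.37 − 8.58 = 4.79; fold change = 2^-4.79 = 0.036
Jun12: ΔΔCt = (33.74−21.31) − (30.87−21.90) = 12.43 − 8.97 = 3.46; fold change = 2^-3.46 = 0.091
Notch6: ΔΔCt = (28.63−21.31) − (29.64−21.90) = 7.32 − 7.74 = -0.42; fold change = 2^0.42 = 1.338
Hoxa11: ΔΔCt = (18.01−21.31) − (20.05−21.90) = -3.30 − (-1.85) = -1.45; fold change = 2^1.45 = 2.732
Notch8 has the largest |ΔΔCt| = 4.79.

0.036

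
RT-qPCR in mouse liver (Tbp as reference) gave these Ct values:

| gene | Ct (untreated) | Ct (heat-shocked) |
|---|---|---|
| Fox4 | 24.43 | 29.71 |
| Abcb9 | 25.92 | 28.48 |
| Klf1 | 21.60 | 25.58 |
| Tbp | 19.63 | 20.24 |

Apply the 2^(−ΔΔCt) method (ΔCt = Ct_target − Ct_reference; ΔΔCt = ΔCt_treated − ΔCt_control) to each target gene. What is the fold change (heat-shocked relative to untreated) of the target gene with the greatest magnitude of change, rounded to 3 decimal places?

0.039

Fox4: ΔΔCt = (29.71−20.24) − (24.43−19.63) = 9.47 − 4.80 = 4.67; fold change = 2^-4.67 = 0.039
Abcb9: ΔΔCt = (28.48−20.24) − (25.92−19.63) = 8.24 − 6.29 = 1.95; fold change = 2^-1.95 = 0.259
Klf1: ΔΔCt = (25.58−20.24) − (21.60−19.63) = 5.34 − 1.97 = 3.37; fold change = 2^-3.37 = 0.097
Fox4 has the largest |ΔΔCt| = 4.67.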